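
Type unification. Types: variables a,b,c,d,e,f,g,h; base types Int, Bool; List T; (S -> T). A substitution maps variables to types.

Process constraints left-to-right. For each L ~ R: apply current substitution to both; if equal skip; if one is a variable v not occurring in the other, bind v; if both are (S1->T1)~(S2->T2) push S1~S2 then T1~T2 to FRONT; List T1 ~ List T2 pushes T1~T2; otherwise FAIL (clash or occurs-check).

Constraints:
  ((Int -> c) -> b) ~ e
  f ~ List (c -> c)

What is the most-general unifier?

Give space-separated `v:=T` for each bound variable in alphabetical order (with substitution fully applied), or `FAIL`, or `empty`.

step 1: unify ((Int -> c) -> b) ~ e  [subst: {-} | 1 pending]
  bind e := ((Int -> c) -> b)
step 2: unify f ~ List (c -> c)  [subst: {e:=((Int -> c) -> b)} | 0 pending]
  bind f := List (c -> c)

Answer: e:=((Int -> c) -> b) f:=List (c -> c)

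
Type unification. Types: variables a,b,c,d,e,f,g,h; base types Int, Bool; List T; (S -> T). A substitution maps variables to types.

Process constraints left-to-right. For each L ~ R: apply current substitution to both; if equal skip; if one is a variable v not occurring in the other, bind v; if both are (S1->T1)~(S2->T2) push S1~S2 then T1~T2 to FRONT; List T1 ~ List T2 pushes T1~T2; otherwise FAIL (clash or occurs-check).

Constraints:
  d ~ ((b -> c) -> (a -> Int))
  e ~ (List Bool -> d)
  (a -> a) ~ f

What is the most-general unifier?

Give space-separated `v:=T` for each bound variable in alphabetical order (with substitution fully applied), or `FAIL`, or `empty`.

step 1: unify d ~ ((b -> c) -> (a -> Int))  [subst: {-} | 2 pending]
  bind d := ((b -> c) -> (a -> Int))
step 2: unify e ~ (List Bool -> ((b -> c) -> (a -> Int)))  [subst: {d:=((b -> c) -> (a -> Int))} | 1 pending]
  bind e := (List Bool -> ((b -> c) -> (a -> Int)))
step 3: unify (a -> a) ~ f  [subst: {d:=((b -> c) -> (a -> Int)), e:=(List Bool -> ((b -> c) -> (a -> Int)))} | 0 pending]
  bind f := (a -> a)

Answer: d:=((b -> c) -> (a -> Int)) e:=(List Bool -> ((b -> c) -> (a -> Int))) f:=(a -> a)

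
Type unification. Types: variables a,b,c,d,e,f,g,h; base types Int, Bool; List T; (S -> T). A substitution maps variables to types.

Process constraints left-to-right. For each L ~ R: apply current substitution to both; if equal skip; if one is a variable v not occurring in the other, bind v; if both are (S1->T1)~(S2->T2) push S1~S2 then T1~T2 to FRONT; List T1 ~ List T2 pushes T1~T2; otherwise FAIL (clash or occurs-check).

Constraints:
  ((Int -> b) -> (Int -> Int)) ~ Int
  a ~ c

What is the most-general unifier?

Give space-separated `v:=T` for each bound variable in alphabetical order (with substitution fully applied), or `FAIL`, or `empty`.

Answer: FAIL

Derivation:
step 1: unify ((Int -> b) -> (Int -> Int)) ~ Int  [subst: {-} | 1 pending]
  clash: ((Int -> b) -> (Int -> Int)) vs Int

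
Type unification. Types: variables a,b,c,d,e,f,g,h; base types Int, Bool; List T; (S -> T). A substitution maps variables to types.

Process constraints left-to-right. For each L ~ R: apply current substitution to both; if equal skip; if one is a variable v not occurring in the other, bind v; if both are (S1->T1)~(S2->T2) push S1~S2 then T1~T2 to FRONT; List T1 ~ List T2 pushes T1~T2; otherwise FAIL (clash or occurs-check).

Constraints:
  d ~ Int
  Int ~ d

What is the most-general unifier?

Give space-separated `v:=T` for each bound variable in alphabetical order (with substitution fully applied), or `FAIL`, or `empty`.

step 1: unify d ~ Int  [subst: {-} | 1 pending]
  bind d := Int
step 2: unify Int ~ Int  [subst: {d:=Int} | 0 pending]
  -> identical, skip

Answer: d:=Int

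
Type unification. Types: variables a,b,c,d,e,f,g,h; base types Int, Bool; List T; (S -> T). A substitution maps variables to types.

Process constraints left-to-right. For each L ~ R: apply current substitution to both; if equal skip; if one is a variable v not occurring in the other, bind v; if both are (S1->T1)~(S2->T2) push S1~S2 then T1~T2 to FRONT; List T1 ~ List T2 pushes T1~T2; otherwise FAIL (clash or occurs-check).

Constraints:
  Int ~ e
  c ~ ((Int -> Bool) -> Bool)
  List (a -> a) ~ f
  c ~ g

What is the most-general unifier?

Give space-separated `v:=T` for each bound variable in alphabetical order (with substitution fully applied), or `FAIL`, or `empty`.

step 1: unify Int ~ e  [subst: {-} | 3 pending]
  bind e := Int
step 2: unify c ~ ((Int -> Bool) -> Bool)  [subst: {e:=Int} | 2 pending]
  bind c := ((Int -> Bool) -> Bool)
step 3: unify List (a -> a) ~ f  [subst: {e:=Int, c:=((Int -> Bool) -> Bool)} | 1 pending]
  bind f := List (a -> a)
step 4: unify ((Int -> Bool) -> Bool) ~ g  [subst: {e:=Int, c:=((Int -> Bool) -> Bool), f:=List (a -> a)} | 0 pending]
  bind g := ((Int -> Bool) -> Bool)

Answer: c:=((Int -> Bool) -> Bool) e:=Int f:=List (a -> a) g:=((Int -> Bool) -> Bool)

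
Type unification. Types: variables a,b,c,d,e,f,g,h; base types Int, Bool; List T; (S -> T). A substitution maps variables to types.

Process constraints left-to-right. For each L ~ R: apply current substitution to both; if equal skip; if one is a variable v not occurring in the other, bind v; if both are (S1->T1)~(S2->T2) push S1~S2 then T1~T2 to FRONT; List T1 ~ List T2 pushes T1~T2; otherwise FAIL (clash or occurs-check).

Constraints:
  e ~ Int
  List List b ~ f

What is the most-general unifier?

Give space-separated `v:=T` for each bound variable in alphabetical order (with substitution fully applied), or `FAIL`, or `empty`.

step 1: unify e ~ Int  [subst: {-} | 1 pending]
  bind e := Int
step 2: unify List List b ~ f  [subst: {e:=Int} | 0 pending]
  bind f := List List b

Answer: e:=Int f:=List List b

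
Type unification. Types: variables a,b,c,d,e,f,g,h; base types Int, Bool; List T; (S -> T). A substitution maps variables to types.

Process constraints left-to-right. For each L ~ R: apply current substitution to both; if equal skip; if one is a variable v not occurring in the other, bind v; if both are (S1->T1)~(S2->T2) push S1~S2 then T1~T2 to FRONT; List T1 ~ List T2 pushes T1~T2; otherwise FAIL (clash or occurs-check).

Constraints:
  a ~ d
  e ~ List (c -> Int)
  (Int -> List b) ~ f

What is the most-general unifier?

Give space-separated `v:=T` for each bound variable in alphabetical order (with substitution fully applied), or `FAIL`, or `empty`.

Answer: a:=d e:=List (c -> Int) f:=(Int -> List b)

Derivation:
step 1: unify a ~ d  [subst: {-} | 2 pending]
  bind a := d
step 2: unify e ~ List (c -> Int)  [subst: {a:=d} | 1 pending]
  bind e := List (c -> Int)
step 3: unify (Int -> List b) ~ f  [subst: {a:=d, e:=List (c -> Int)} | 0 pending]
  bind f := (Int -> List b)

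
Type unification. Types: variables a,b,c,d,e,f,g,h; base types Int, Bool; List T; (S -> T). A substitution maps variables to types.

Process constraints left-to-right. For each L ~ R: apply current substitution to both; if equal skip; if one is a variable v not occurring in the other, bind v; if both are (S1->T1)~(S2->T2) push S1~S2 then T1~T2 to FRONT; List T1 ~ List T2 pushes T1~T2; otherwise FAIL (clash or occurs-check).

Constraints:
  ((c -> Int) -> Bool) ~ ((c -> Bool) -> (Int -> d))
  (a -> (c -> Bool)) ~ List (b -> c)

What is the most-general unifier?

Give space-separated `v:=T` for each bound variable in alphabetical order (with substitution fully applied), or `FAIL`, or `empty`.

Answer: FAIL

Derivation:
step 1: unify ((c -> Int) -> Bool) ~ ((c -> Bool) -> (Int -> d))  [subst: {-} | 1 pending]
  -> decompose arrow: push (c -> Int)~(c -> Bool), Bool~(Int -> d)
step 2: unify (c -> Int) ~ (c -> Bool)  [subst: {-} | 2 pending]
  -> decompose arrow: push c~c, Int~Bool
step 3: unify c ~ c  [subst: {-} | 3 pending]
  -> identical, skip
step 4: unify Int ~ Bool  [subst: {-} | 2 pending]
  clash: Int vs Bool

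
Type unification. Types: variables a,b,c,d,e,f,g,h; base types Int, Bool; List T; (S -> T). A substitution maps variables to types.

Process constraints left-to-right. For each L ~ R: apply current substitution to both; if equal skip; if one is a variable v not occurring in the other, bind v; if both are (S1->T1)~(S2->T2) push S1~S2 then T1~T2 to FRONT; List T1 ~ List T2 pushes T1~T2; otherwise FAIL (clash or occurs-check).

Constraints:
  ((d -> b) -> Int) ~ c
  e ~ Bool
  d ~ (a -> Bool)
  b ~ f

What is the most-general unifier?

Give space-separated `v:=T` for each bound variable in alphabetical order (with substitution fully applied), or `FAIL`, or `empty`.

Answer: b:=f c:=(((a -> Bool) -> f) -> Int) d:=(a -> Bool) e:=Bool

Derivation:
step 1: unify ((d -> b) -> Int) ~ c  [subst: {-} | 3 pending]
  bind c := ((d -> b) -> Int)
step 2: unify e ~ Bool  [subst: {c:=((d -> b) -> Int)} | 2 pending]
  bind e := Bool
step 3: unify d ~ (a -> Bool)  [subst: {c:=((d -> b) -> Int), e:=Bool} | 1 pending]
  bind d := (a -> Bool)
step 4: unify b ~ f  [subst: {c:=((d -> b) -> Int), e:=Bool, d:=(a -> Bool)} | 0 pending]
  bind b := f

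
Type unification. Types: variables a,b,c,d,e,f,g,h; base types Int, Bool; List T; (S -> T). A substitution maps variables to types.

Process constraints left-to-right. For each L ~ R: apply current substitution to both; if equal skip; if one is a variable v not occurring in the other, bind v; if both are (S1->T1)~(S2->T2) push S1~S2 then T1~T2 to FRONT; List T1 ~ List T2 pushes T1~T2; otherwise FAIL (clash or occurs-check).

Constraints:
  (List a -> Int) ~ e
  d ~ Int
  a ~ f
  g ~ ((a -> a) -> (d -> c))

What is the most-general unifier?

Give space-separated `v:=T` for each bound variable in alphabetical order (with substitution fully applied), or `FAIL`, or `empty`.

Answer: a:=f d:=Int e:=(List f -> Int) g:=((f -> f) -> (Int -> c))

Derivation:
step 1: unify (List a -> Int) ~ e  [subst: {-} | 3 pending]
  bind e := (List a -> Int)
step 2: unify d ~ Int  [subst: {e:=(List a -> Int)} | 2 pending]
  bind d := Int
step 3: unify a ~ f  [subst: {e:=(List a -> Int), d:=Int} | 1 pending]
  bind a := f
step 4: unify g ~ ((f -> f) -> (Int -> c))  [subst: {e:=(List a -> Int), d:=Int, a:=f} | 0 pending]
  bind g := ((f -> f) -> (Int -> c))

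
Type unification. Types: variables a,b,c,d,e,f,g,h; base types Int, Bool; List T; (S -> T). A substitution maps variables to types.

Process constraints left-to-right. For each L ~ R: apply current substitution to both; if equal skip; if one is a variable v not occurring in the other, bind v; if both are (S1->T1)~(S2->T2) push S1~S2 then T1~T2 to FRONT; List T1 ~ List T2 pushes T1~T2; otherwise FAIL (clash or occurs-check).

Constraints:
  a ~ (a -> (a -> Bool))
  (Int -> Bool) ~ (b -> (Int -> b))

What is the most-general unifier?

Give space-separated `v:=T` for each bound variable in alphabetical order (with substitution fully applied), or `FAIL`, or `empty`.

step 1: unify a ~ (a -> (a -> Bool))  [subst: {-} | 1 pending]
  occurs-check fail: a in (a -> (a -> Bool))

Answer: FAIL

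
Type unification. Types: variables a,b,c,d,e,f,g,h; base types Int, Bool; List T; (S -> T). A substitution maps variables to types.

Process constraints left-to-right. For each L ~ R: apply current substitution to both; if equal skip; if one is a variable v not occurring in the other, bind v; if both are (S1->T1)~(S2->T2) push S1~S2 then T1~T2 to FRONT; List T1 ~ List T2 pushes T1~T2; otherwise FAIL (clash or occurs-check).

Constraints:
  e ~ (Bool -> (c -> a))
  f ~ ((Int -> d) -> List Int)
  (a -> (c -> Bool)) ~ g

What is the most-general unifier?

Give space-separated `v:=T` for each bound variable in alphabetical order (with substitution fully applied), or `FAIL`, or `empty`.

step 1: unify e ~ (Bool -> (c -> a))  [subst: {-} | 2 pending]
  bind e := (Bool -> (c -> a))
step 2: unify f ~ ((Int -> d) -> List Int)  [subst: {e:=(Bool -> (c -> a))} | 1 pending]
  bind f := ((Int -> d) -> List Int)
step 3: unify (a -> (c -> Bool)) ~ g  [subst: {e:=(Bool -> (c -> a)), f:=((Int -> d) -> List Int)} | 0 pending]
  bind g := (a -> (c -> Bool))

Answer: e:=(Bool -> (c -> a)) f:=((Int -> d) -> List Int) g:=(a -> (c -> Bool))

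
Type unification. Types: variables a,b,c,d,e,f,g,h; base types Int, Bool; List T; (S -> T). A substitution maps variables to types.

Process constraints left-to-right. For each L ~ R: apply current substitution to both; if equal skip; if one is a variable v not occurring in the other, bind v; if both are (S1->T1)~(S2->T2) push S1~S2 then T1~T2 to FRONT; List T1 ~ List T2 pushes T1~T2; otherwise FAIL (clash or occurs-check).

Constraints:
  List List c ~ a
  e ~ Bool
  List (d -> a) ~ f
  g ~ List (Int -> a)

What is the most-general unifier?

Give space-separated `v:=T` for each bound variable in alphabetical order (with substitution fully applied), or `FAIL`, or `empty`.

Answer: a:=List List c e:=Bool f:=List (d -> List List c) g:=List (Int -> List List c)

Derivation:
step 1: unify List List c ~ a  [subst: {-} | 3 pending]
  bind a := List List c
step 2: unify e ~ Bool  [subst: {a:=List List c} | 2 pending]
  bind e := Bool
step 3: unify List (d -> List List c) ~ f  [subst: {a:=List List c, e:=Bool} | 1 pending]
  bind f := List (d -> List List c)
step 4: unify g ~ List (Int -> List List c)  [subst: {a:=List List c, e:=Bool, f:=List (d -> List List c)} | 0 pending]
  bind g := List (Int -> List List c)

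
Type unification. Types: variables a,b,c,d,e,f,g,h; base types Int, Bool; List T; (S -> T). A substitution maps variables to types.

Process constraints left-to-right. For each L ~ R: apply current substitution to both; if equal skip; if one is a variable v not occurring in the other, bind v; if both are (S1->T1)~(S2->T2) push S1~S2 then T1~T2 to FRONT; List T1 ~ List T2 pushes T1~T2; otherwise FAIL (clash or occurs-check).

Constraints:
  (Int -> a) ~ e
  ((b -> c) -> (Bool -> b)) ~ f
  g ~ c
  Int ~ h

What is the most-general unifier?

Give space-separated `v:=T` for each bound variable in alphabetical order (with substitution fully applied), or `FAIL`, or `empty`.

Answer: e:=(Int -> a) f:=((b -> c) -> (Bool -> b)) g:=c h:=Int

Derivation:
step 1: unify (Int -> a) ~ e  [subst: {-} | 3 pending]
  bind e := (Int -> a)
step 2: unify ((b -> c) -> (Bool -> b)) ~ f  [subst: {e:=(Int -> a)} | 2 pending]
  bind f := ((b -> c) -> (Bool -> b))
step 3: unify g ~ c  [subst: {e:=(Int -> a), f:=((b -> c) -> (Bool -> b))} | 1 pending]
  bind g := c
step 4: unify Int ~ h  [subst: {e:=(Int -> a), f:=((b -> c) -> (Bool -> b)), g:=c} | 0 pending]
  bind h := Int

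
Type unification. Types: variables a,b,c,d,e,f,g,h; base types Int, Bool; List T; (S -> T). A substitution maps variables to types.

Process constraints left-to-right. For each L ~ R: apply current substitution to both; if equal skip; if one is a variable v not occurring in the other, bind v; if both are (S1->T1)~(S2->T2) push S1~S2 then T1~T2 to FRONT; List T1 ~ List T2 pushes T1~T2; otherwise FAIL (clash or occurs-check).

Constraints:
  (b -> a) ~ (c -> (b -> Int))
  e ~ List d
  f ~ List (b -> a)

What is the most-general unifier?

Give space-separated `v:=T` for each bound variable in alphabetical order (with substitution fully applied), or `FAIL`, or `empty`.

step 1: unify (b -> a) ~ (c -> (b -> Int))  [subst: {-} | 2 pending]
  -> decompose arrow: push b~c, a~(b -> Int)
step 2: unify b ~ c  [subst: {-} | 3 pending]
  bind b := c
step 3: unify a ~ (c -> Int)  [subst: {b:=c} | 2 pending]
  bind a := (c -> Int)
step 4: unify e ~ List d  [subst: {b:=c, a:=(c -> Int)} | 1 pending]
  bind e := List d
step 5: unify f ~ List (c -> (c -> Int))  [subst: {b:=c, a:=(c -> Int), e:=List d} | 0 pending]
  bind f := List (c -> (c -> Int))

Answer: a:=(c -> Int) b:=c e:=List d f:=List (c -> (c -> Int))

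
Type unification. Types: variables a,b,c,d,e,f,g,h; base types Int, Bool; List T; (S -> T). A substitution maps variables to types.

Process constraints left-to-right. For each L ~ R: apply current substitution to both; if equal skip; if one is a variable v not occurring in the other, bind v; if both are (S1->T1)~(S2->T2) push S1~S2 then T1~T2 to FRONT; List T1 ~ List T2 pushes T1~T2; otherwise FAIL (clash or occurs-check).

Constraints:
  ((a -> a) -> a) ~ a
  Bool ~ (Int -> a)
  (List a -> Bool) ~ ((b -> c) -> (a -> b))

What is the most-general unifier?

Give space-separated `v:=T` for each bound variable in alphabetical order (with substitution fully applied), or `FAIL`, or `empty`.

Answer: FAIL

Derivation:
step 1: unify ((a -> a) -> a) ~ a  [subst: {-} | 2 pending]
  occurs-check fail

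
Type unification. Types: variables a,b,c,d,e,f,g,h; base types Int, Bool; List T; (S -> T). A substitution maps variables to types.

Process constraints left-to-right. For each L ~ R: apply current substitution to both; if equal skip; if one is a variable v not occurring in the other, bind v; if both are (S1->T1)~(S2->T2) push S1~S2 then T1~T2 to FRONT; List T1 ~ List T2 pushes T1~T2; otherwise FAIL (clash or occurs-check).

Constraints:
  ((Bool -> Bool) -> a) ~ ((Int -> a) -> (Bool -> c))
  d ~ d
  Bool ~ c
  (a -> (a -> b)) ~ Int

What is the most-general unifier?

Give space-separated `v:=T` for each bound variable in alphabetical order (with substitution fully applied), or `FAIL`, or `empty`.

step 1: unify ((Bool -> Bool) -> a) ~ ((Int -> a) -> (Bool -> c))  [subst: {-} | 3 pending]
  -> decompose arrow: push (Bool -> Bool)~(Int -> a), a~(Bool -> c)
step 2: unify (Bool -> Bool) ~ (Int -> a)  [subst: {-} | 4 pending]
  -> decompose arrow: push Bool~Int, Bool~a
step 3: unify Bool ~ Int  [subst: {-} | 5 pending]
  clash: Bool vs Int

Answer: FAIL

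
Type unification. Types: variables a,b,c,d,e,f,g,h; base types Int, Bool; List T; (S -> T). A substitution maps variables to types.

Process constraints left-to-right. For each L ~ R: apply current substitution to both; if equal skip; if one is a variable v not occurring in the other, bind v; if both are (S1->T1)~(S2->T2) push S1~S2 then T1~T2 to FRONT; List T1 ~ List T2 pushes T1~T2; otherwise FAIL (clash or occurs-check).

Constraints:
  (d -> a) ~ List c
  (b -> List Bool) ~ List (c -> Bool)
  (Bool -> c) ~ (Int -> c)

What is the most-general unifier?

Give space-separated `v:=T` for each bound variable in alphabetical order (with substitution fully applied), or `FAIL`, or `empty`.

Answer: FAIL

Derivation:
step 1: unify (d -> a) ~ List c  [subst: {-} | 2 pending]
  clash: (d -> a) vs List c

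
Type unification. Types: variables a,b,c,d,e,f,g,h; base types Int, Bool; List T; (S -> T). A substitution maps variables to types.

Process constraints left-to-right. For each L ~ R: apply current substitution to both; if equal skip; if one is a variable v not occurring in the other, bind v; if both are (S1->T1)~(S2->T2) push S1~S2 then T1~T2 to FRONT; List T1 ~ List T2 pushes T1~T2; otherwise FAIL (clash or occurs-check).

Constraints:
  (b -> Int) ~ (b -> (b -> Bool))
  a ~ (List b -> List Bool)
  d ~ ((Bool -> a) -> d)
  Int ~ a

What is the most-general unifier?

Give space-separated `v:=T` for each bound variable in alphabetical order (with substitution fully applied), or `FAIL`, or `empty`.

Answer: FAIL

Derivation:
step 1: unify (b -> Int) ~ (b -> (b -> Bool))  [subst: {-} | 3 pending]
  -> decompose arrow: push b~b, Int~(b -> Bool)
step 2: unify b ~ b  [subst: {-} | 4 pending]
  -> identical, skip
step 3: unify Int ~ (b -> Bool)  [subst: {-} | 3 pending]
  clash: Int vs (b -> Bool)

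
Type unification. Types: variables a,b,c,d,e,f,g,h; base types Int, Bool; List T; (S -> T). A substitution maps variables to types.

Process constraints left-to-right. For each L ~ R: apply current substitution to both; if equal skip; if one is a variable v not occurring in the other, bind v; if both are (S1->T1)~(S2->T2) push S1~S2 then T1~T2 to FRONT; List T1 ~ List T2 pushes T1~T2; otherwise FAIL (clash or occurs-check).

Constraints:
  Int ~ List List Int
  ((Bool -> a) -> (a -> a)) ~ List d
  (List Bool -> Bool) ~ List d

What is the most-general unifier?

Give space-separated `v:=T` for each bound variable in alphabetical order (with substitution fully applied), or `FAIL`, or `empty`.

step 1: unify Int ~ List List Int  [subst: {-} | 2 pending]
  clash: Int vs List List Int

Answer: FAIL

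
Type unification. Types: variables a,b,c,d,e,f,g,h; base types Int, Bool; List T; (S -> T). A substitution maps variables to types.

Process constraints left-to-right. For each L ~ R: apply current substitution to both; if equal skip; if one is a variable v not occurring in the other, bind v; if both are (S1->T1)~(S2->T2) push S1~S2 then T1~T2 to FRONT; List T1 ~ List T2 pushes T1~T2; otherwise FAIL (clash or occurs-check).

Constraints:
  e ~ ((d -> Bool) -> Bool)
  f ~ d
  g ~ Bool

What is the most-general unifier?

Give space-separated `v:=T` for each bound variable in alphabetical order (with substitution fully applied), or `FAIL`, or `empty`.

Answer: e:=((d -> Bool) -> Bool) f:=d g:=Bool

Derivation:
step 1: unify e ~ ((d -> Bool) -> Bool)  [subst: {-} | 2 pending]
  bind e := ((d -> Bool) -> Bool)
step 2: unify f ~ d  [subst: {e:=((d -> Bool) -> Bool)} | 1 pending]
  bind f := d
step 3: unify g ~ Bool  [subst: {e:=((d -> Bool) -> Bool), f:=d} | 0 pending]
  bind g := Bool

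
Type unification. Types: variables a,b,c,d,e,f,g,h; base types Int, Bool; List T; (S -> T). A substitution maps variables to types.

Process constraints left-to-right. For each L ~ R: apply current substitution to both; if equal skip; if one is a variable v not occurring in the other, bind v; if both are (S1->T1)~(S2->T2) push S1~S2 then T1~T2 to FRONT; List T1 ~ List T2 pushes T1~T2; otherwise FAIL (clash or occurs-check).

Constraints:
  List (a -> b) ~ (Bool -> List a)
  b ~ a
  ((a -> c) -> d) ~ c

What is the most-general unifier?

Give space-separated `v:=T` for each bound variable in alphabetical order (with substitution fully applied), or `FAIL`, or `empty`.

step 1: unify List (a -> b) ~ (Bool -> List a)  [subst: {-} | 2 pending]
  clash: List (a -> b) vs (Bool -> List a)

Answer: FAIL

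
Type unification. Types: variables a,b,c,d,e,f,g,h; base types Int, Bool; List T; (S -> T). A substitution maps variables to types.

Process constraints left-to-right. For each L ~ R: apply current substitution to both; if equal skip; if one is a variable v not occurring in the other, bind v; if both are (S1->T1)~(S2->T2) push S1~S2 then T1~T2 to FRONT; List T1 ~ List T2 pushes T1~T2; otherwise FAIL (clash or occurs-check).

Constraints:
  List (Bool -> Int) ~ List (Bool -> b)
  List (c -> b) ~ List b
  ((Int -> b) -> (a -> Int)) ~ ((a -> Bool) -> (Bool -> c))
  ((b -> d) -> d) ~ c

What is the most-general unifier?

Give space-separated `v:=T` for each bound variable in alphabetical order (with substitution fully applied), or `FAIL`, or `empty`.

Answer: FAIL

Derivation:
step 1: unify List (Bool -> Int) ~ List (Bool -> b)  [subst: {-} | 3 pending]
  -> decompose List: push (Bool -> Int)~(Bool -> b)
step 2: unify (Bool -> Int) ~ (Bool -> b)  [subst: {-} | 3 pending]
  -> decompose arrow: push Bool~Bool, Int~b
step 3: unify Bool ~ Bool  [subst: {-} | 4 pending]
  -> identical, skip
step 4: unify Int ~ b  [subst: {-} | 3 pending]
  bind b := Int
step 5: unify List (c -> Int) ~ List Int  [subst: {b:=Int} | 2 pending]
  -> decompose List: push (c -> Int)~Int
step 6: unify (c -> Int) ~ Int  [subst: {b:=Int} | 2 pending]
  clash: (c -> Int) vs Int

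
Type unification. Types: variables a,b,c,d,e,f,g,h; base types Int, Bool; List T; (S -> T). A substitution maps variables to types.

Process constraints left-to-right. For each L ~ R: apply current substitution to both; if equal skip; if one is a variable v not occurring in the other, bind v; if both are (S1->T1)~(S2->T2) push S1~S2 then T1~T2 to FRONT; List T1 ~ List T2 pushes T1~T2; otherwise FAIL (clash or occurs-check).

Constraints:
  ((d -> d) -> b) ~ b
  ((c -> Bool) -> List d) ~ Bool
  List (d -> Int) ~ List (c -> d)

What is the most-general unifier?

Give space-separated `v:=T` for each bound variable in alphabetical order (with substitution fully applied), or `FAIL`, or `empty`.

Answer: FAIL

Derivation:
step 1: unify ((d -> d) -> b) ~ b  [subst: {-} | 2 pending]
  occurs-check fail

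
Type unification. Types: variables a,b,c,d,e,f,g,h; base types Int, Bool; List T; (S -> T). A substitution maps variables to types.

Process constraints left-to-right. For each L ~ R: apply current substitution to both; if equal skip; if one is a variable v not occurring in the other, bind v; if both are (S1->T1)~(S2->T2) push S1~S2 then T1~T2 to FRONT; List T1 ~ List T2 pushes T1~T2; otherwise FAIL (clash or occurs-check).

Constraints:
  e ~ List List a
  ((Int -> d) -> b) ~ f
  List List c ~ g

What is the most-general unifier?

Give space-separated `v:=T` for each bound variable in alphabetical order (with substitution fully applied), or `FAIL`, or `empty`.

Answer: e:=List List a f:=((Int -> d) -> b) g:=List List c

Derivation:
step 1: unify e ~ List List a  [subst: {-} | 2 pending]
  bind e := List List a
step 2: unify ((Int -> d) -> b) ~ f  [subst: {e:=List List a} | 1 pending]
  bind f := ((Int -> d) -> b)
step 3: unify List List c ~ g  [subst: {e:=List List a, f:=((Int -> d) -> b)} | 0 pending]
  bind g := List List c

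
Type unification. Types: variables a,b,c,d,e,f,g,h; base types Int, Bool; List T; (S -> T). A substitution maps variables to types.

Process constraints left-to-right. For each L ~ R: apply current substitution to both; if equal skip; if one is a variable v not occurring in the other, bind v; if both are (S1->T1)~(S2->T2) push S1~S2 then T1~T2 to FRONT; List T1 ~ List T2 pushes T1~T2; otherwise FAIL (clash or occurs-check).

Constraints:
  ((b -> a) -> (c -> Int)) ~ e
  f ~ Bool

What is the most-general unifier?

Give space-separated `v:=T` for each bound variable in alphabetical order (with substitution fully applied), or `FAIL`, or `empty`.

Answer: e:=((b -> a) -> (c -> Int)) f:=Bool

Derivation:
step 1: unify ((b -> a) -> (c -> Int)) ~ e  [subst: {-} | 1 pending]
  bind e := ((b -> a) -> (c -> Int))
step 2: unify f ~ Bool  [subst: {e:=((b -> a) -> (c -> Int))} | 0 pending]
  bind f := Bool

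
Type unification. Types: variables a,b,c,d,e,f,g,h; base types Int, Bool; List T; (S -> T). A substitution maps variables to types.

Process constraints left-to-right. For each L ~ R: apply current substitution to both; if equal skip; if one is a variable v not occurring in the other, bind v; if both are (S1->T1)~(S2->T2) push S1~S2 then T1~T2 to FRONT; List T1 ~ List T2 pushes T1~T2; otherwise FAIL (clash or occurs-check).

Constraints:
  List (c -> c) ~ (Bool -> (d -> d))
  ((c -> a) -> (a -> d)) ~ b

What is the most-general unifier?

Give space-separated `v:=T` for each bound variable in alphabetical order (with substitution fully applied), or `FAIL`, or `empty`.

Answer: FAIL

Derivation:
step 1: unify List (c -> c) ~ (Bool -> (d -> d))  [subst: {-} | 1 pending]
  clash: List (c -> c) vs (Bool -> (d -> d))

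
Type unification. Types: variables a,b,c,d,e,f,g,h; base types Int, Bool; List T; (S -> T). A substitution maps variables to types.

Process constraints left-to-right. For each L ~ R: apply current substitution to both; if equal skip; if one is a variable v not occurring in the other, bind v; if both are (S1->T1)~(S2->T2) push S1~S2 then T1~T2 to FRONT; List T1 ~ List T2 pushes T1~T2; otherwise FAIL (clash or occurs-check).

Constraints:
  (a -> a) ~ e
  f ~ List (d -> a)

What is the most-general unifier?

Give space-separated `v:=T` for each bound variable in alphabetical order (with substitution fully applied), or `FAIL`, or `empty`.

step 1: unify (a -> a) ~ e  [subst: {-} | 1 pending]
  bind e := (a -> a)
step 2: unify f ~ List (d -> a)  [subst: {e:=(a -> a)} | 0 pending]
  bind f := List (d -> a)

Answer: e:=(a -> a) f:=List (d -> a)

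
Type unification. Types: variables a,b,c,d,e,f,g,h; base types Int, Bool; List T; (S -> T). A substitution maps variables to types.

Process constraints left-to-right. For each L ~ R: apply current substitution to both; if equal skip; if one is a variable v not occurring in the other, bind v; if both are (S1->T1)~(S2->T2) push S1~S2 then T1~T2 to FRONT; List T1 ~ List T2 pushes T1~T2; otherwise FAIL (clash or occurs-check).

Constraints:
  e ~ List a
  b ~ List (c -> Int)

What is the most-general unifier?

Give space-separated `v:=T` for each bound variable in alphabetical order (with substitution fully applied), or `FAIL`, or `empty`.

Answer: b:=List (c -> Int) e:=List a

Derivation:
step 1: unify e ~ List a  [subst: {-} | 1 pending]
  bind e := List a
step 2: unify b ~ List (c -> Int)  [subst: {e:=List a} | 0 pending]
  bind b := List (c -> Int)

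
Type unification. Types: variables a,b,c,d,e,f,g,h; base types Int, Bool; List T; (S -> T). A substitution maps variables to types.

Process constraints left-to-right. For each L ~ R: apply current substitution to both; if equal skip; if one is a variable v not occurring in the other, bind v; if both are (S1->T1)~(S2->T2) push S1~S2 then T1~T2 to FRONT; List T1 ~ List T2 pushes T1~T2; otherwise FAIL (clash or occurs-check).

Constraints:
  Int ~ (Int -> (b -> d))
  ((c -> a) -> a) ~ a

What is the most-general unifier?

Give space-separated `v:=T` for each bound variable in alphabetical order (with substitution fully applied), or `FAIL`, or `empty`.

Answer: FAIL

Derivation:
step 1: unify Int ~ (Int -> (b -> d))  [subst: {-} | 1 pending]
  clash: Int vs (Int -> (b -> d))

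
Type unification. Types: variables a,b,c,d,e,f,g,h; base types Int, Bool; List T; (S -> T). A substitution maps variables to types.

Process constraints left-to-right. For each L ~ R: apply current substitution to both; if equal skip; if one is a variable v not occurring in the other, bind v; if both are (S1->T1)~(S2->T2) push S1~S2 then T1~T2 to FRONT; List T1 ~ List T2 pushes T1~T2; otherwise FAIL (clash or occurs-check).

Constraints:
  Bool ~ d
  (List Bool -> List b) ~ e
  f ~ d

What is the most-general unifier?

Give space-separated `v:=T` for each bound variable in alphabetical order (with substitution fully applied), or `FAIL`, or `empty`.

Answer: d:=Bool e:=(List Bool -> List b) f:=Bool

Derivation:
step 1: unify Bool ~ d  [subst: {-} | 2 pending]
  bind d := Bool
step 2: unify (List Bool -> List b) ~ e  [subst: {d:=Bool} | 1 pending]
  bind e := (List Bool -> List b)
step 3: unify f ~ Bool  [subst: {d:=Bool, e:=(List Bool -> List b)} | 0 pending]
  bind f := Bool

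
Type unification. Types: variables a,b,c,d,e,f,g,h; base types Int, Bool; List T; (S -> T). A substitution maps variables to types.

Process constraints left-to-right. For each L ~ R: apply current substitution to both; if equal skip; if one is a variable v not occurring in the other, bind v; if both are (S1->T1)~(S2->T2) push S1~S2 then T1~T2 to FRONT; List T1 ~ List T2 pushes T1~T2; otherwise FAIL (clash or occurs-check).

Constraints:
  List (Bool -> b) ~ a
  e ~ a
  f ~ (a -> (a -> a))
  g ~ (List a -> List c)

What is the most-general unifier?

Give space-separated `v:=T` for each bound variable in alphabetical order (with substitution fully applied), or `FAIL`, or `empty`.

Answer: a:=List (Bool -> b) e:=List (Bool -> b) f:=(List (Bool -> b) -> (List (Bool -> b) -> List (Bool -> b))) g:=(List List (Bool -> b) -> List c)

Derivation:
step 1: unify List (Bool -> b) ~ a  [subst: {-} | 3 pending]
  bind a := List (Bool -> b)
step 2: unify e ~ List (Bool -> b)  [subst: {a:=List (Bool -> b)} | 2 pending]
  bind e := List (Bool -> b)
step 3: unify f ~ (List (Bool -> b) -> (List (Bool -> b) -> List (Bool -> b)))  [subst: {a:=List (Bool -> b), e:=List (Bool -> b)} | 1 pending]
  bind f := (List (Bool -> b) -> (List (Bool -> b) -> List (Bool -> b)))
step 4: unify g ~ (List List (Bool -> b) -> List c)  [subst: {a:=List (Bool -> b), e:=List (Bool -> b), f:=(List (Bool -> b) -> (List (Bool -> b) -> List (Bool -> b)))} | 0 pending]
  bind g := (List List (Bool -> b) -> List c)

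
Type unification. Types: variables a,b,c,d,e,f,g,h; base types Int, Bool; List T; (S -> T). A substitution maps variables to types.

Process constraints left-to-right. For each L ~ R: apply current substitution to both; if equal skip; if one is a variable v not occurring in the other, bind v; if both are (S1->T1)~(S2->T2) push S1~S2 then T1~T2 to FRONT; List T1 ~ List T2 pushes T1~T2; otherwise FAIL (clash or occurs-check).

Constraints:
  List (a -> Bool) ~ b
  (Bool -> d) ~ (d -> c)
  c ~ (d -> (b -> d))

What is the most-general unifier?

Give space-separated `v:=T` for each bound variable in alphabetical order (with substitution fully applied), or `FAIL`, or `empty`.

Answer: FAIL

Derivation:
step 1: unify List (a -> Bool) ~ b  [subst: {-} | 2 pending]
  bind b := List (a -> Bool)
step 2: unify (Bool -> d) ~ (d -> c)  [subst: {b:=List (a -> Bool)} | 1 pending]
  -> decompose arrow: push Bool~d, d~c
step 3: unify Bool ~ d  [subst: {b:=List (a -> Bool)} | 2 pending]
  bind d := Bool
step 4: unify Bool ~ c  [subst: {b:=List (a -> Bool), d:=Bool} | 1 pending]
  bind c := Bool
step 5: unify Bool ~ (Bool -> (List (a -> Bool) -> Bool))  [subst: {b:=List (a -> Bool), d:=Bool, c:=Bool} | 0 pending]
  clash: Bool vs (Bool -> (List (a -> Bool) -> Bool))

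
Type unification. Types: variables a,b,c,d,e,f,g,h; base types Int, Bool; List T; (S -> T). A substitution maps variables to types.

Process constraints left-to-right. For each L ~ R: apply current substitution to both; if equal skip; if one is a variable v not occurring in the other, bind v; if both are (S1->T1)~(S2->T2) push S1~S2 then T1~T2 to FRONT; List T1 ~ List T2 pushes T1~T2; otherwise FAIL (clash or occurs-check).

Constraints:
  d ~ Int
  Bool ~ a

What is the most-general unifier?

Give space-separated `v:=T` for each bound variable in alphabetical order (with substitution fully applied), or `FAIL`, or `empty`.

Answer: a:=Bool d:=Int

Derivation:
step 1: unify d ~ Int  [subst: {-} | 1 pending]
  bind d := Int
step 2: unify Bool ~ a  [subst: {d:=Int} | 0 pending]
  bind a := Bool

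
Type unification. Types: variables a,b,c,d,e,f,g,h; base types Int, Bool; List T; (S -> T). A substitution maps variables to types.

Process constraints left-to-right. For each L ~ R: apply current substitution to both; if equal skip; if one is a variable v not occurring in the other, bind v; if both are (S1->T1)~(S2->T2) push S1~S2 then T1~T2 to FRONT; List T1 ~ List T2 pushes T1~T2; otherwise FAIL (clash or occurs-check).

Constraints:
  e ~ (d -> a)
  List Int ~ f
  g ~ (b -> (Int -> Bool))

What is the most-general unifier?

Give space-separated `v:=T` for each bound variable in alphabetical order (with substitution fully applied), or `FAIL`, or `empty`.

step 1: unify e ~ (d -> a)  [subst: {-} | 2 pending]
  bind e := (d -> a)
step 2: unify List Int ~ f  [subst: {e:=(d -> a)} | 1 pending]
  bind f := List Int
step 3: unify g ~ (b -> (Int -> Bool))  [subst: {e:=(d -> a), f:=List Int} | 0 pending]
  bind g := (b -> (Int -> Bool))

Answer: e:=(d -> a) f:=List Int g:=(b -> (Int -> Bool))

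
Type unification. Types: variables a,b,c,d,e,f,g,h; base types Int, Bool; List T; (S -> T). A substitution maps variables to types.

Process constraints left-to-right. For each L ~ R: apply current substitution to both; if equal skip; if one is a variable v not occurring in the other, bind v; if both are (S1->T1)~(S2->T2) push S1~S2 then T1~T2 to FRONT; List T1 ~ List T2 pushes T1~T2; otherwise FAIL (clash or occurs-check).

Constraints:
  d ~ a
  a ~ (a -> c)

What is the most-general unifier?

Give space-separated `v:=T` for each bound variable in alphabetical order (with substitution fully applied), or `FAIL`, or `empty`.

Answer: FAIL

Derivation:
step 1: unify d ~ a  [subst: {-} | 1 pending]
  bind d := a
step 2: unify a ~ (a -> c)  [subst: {d:=a} | 0 pending]
  occurs-check fail: a in (a -> c)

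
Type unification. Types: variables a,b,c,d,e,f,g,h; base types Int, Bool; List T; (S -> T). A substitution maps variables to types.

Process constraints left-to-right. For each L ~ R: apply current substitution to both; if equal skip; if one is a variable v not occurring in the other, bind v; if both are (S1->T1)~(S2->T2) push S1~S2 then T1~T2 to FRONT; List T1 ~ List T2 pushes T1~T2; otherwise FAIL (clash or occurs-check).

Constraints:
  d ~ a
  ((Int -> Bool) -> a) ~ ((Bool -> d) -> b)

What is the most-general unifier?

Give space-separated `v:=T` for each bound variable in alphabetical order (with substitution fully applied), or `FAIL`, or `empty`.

Answer: FAIL

Derivation:
step 1: unify d ~ a  [subst: {-} | 1 pending]
  bind d := a
step 2: unify ((Int -> Bool) -> a) ~ ((Bool -> a) -> b)  [subst: {d:=a} | 0 pending]
  -> decompose arrow: push (Int -> Bool)~(Bool -> a), a~b
step 3: unify (Int -> Bool) ~ (Bool -> a)  [subst: {d:=a} | 1 pending]
  -> decompose arrow: push Int~Bool, Bool~a
step 4: unify Int ~ Bool  [subst: {d:=a} | 2 pending]
  clash: Int vs Bool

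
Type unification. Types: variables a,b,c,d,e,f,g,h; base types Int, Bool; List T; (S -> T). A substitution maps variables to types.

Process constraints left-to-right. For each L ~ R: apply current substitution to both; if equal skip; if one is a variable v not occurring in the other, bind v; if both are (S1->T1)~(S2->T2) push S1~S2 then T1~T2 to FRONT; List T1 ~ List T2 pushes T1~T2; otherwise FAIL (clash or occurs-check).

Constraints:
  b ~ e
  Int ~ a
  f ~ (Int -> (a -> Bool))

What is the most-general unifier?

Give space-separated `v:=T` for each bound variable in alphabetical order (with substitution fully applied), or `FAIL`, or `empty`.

step 1: unify b ~ e  [subst: {-} | 2 pending]
  bind b := e
step 2: unify Int ~ a  [subst: {b:=e} | 1 pending]
  bind a := Int
step 3: unify f ~ (Int -> (Int -> Bool))  [subst: {b:=e, a:=Int} | 0 pending]
  bind f := (Int -> (Int -> Bool))

Answer: a:=Int b:=e f:=(Int -> (Int -> Bool))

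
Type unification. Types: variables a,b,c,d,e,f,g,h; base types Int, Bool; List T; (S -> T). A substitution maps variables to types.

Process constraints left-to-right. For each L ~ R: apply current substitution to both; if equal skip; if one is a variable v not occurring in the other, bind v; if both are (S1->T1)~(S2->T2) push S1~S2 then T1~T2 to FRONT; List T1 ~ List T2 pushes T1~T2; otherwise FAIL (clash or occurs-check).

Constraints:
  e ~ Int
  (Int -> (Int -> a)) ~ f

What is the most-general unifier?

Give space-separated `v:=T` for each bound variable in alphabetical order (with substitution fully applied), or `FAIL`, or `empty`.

step 1: unify e ~ Int  [subst: {-} | 1 pending]
  bind e := Int
step 2: unify (Int -> (Int -> a)) ~ f  [subst: {e:=Int} | 0 pending]
  bind f := (Int -> (Int -> a))

Answer: e:=Int f:=(Int -> (Int -> a))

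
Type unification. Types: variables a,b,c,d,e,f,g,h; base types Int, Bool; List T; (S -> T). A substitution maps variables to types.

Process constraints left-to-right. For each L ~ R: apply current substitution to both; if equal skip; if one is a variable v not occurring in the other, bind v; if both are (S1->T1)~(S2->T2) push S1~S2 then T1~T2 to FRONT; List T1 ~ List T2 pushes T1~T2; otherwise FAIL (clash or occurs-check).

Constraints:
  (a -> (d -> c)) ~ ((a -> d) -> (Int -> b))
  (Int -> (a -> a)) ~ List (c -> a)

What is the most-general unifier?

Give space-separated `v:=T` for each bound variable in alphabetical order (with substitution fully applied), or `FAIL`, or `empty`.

step 1: unify (a -> (d -> c)) ~ ((a -> d) -> (Int -> b))  [subst: {-} | 1 pending]
  -> decompose arrow: push a~(a -> d), (d -> c)~(Int -> b)
step 2: unify a ~ (a -> d)  [subst: {-} | 2 pending]
  occurs-check fail: a in (a -> d)

Answer: FAIL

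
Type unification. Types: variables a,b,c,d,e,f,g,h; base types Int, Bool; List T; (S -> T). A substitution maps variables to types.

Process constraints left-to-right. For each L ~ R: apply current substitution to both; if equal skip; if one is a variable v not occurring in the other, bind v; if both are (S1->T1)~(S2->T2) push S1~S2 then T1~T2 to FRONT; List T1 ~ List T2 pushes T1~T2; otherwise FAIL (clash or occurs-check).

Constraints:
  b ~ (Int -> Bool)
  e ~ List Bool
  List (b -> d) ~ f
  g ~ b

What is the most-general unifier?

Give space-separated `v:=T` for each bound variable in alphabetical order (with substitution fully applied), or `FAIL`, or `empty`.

step 1: unify b ~ (Int -> Bool)  [subst: {-} | 3 pending]
  bind b := (Int -> Bool)
step 2: unify e ~ List Bool  [subst: {b:=(Int -> Bool)} | 2 pending]
  bind e := List Bool
step 3: unify List ((Int -> Bool) -> d) ~ f  [subst: {b:=(Int -> Bool), e:=List Bool} | 1 pending]
  bind f := List ((Int -> Bool) -> d)
step 4: unify g ~ (Int -> Bool)  [subst: {b:=(Int -> Bool), e:=List Bool, f:=List ((Int -> Bool) -> d)} | 0 pending]
  bind g := (Int -> Bool)

Answer: b:=(Int -> Bool) e:=List Bool f:=List ((Int -> Bool) -> d) g:=(Int -> Bool)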